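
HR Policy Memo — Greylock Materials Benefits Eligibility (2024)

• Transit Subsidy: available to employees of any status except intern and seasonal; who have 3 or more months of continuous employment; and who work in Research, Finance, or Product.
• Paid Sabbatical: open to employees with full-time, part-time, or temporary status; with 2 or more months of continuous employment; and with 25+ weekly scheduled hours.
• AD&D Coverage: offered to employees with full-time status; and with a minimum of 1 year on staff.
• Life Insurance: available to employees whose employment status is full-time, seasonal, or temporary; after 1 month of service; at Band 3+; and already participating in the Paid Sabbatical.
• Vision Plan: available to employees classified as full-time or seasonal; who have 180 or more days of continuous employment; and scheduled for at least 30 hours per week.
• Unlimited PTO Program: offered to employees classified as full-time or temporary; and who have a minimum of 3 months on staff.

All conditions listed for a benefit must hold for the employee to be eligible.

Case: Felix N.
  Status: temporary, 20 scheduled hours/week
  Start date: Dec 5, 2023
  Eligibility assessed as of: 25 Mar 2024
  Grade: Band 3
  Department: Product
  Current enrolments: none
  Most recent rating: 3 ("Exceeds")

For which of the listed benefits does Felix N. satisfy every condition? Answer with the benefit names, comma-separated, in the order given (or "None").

Service from Dec 5, 2023 to 25 Mar 2024: 111 days.
Transit Subsidy — status temporary ✓ (not excluded); service 111 days ≥ 3 months (≈90 days) ✓; dept Product ✓ → eligible.
Paid Sabbatical — status temporary ✓; service 111 days ≥ 2 months (≈60 days) ✓; 20 hrs/wk < 25 ✗ → not eligible.
AD&D Coverage — status temporary ✗ (requires full-time) → not eligible.
Life Insurance — status temporary ✓; service 111 days ≥ 1 month (≈30 days) ✓; grade Band 3 ≥ Band 3 ✓; not enrolled in Paid Sabbatical ✗ → not eligible.
Vision Plan — status temporary ✗ (requires full-time or seasonal) → not eligible.
Unlimited PTO Program — status temporary ✓; service 111 days ≥ 3 months (≈90 days) ✓ → eligible.

Transit Subsidy, Unlimited PTO Program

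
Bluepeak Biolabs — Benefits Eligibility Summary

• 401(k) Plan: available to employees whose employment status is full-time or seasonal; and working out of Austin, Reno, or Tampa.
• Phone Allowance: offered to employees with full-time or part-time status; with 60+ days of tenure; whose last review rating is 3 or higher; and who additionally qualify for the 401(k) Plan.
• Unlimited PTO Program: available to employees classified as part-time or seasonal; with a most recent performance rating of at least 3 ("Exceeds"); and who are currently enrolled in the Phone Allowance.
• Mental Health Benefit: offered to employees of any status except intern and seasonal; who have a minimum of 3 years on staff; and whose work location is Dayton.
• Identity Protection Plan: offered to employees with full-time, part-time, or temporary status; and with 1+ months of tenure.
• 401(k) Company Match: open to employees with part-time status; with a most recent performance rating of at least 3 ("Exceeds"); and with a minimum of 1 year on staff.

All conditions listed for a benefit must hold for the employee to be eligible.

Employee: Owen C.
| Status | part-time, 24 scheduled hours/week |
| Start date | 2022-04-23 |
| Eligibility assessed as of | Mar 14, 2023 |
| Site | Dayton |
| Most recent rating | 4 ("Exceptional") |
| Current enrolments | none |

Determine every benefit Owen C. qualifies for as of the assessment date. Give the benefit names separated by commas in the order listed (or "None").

Service from 2022-04-23 to Mar 14, 2023: 325 days.
401(k) Plan — status part-time ✗ (requires full-time or seasonal) → not eligible.
Phone Allowance — status part-time ✓; service 325 days ≥ 60 days ✓; rating 4 ≥ 3 ✓; not eligible for 401(k) Plan ✗ → not eligible.
Unlimited PTO Program — status part-time ✓; rating 4 ≥ 3 ✓; not enrolled in Phone Allowance ✗ → not eligible.
Mental Health Benefit — status part-time ✓ (not excluded); service 325 days < 3 years (≈1095 days) ✗ → not eligible.
Identity Protection Plan — status part-time ✓; service 325 days ≥ 1 month (≈30 days) ✓ → eligible.
401(k) Company Match — status part-time ✓; rating 4 ≥ 3 ✓; service 325 days < 1 year (≈365 days) ✗ → not eligible.

Identity Protection Plan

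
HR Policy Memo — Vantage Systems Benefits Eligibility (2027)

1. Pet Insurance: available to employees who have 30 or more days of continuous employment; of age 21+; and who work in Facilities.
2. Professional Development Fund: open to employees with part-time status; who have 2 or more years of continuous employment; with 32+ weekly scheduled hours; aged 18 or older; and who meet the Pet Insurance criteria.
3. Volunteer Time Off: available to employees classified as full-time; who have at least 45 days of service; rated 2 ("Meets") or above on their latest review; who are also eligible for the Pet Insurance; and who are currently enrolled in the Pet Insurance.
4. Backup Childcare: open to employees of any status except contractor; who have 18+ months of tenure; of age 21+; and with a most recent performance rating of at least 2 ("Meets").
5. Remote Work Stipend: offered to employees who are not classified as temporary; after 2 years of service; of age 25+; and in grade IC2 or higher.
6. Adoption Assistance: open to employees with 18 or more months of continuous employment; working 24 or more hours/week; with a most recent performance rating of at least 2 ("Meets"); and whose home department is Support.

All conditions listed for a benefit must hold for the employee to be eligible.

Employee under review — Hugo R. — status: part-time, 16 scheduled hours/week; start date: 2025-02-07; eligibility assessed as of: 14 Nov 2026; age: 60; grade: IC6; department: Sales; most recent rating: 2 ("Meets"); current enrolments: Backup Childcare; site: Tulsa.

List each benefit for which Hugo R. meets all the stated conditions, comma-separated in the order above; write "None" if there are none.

Service from 2025-02-07 to 14 Nov 2026: 645 days.
Pet Insurance — service 645 days ≥ 30 days ✓; age 60 ≥ 21 ✓; dept Sales ✗ → not eligible.
Professional Development Fund — status part-time ✓; service 645 days < 2 years (≈730 days) ✗ → not eligible.
Volunteer Time Off — status part-time ✗ (requires full-time) → not eligible.
Backup Childcare — status part-time ✓ (not excluded); service 645 days ≥ 18 months (≈540 days) ✓; age 60 ≥ 21 ✓; rating 2 ≥ 2 ✓ → eligible.
Remote Work Stipend — status part-time ✓ (not excluded); service 645 days < 2 years (≈730 days) ✗ → not eligible.
Adoption Assistance — service 645 days ≥ 18 months (≈540 days) ✓; 16 hrs/wk < 24 ✗ → not eligible.

Backup Childcare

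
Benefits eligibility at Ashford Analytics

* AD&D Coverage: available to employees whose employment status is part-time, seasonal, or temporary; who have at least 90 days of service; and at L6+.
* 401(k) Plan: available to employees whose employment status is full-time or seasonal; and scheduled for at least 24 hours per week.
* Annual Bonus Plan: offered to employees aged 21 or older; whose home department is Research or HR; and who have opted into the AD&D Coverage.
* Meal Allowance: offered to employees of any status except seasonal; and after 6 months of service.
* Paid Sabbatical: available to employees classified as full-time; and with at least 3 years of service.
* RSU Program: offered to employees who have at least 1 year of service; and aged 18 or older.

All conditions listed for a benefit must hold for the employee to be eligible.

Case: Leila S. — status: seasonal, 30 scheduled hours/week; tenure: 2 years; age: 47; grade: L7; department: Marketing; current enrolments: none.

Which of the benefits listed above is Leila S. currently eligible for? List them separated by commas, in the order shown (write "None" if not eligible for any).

AD&D Coverage, 401(k) Plan, RSU Program

AD&D Coverage — status seasonal ✓; service 2 years ≥ 90 days ✓; grade L7 ≥ L6 ✓ → eligible.
401(k) Plan — status seasonal ✓; 30 hrs/wk ≥ 24 ✓ → eligible.
Annual Bonus Plan — age 47 ≥ 21 ✓; dept Marketing ✗ → not eligible.
Meal Allowance — status seasonal ✗ (excluded) → not eligible.
Paid Sabbatical — status seasonal ✗ (requires full-time) → not eligible.
RSU Program — service 2 years ≥ 1 year ✓; age 47 ≥ 18 ✓ → eligible.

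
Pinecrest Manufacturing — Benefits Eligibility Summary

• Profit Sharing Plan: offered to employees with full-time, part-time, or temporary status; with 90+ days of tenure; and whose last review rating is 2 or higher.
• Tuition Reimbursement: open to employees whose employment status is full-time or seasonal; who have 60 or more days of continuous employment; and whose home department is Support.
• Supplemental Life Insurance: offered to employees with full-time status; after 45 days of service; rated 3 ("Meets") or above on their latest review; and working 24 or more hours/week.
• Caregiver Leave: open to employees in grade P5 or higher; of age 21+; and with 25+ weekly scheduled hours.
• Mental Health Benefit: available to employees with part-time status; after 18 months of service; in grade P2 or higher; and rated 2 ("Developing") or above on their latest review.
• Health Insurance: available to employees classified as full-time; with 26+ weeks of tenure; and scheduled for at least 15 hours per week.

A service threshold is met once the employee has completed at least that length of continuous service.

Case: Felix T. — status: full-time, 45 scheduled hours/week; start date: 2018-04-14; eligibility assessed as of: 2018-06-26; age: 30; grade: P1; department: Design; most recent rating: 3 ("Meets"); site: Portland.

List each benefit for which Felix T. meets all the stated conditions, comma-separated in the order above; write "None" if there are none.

Supplemental Life Insurance

Service from 2018-04-14 to 2018-06-26: 73 days.
Profit Sharing Plan — status full-time ✓; service 73 days < 90 days ✗ → not eligible.
Tuition Reimbursement — status full-time ✓; service 73 days ≥ 60 days ✓; dept Design ✗ → not eligible.
Supplemental Life Insurance — status full-time ✓; service 73 days ≥ 45 days ✓; rating 3 ≥ 3 ✓; 45 hrs/wk ≥ 24 ✓ → eligible.
Caregiver Leave — grade P1 < P5 ✗ → not eligible.
Mental Health Benefit — status full-time ✗ (requires part-time) → not eligible.
Health Insurance — status full-time ✓; service 73 days < 26 weeks (≈182 days) ✗ → not eligible.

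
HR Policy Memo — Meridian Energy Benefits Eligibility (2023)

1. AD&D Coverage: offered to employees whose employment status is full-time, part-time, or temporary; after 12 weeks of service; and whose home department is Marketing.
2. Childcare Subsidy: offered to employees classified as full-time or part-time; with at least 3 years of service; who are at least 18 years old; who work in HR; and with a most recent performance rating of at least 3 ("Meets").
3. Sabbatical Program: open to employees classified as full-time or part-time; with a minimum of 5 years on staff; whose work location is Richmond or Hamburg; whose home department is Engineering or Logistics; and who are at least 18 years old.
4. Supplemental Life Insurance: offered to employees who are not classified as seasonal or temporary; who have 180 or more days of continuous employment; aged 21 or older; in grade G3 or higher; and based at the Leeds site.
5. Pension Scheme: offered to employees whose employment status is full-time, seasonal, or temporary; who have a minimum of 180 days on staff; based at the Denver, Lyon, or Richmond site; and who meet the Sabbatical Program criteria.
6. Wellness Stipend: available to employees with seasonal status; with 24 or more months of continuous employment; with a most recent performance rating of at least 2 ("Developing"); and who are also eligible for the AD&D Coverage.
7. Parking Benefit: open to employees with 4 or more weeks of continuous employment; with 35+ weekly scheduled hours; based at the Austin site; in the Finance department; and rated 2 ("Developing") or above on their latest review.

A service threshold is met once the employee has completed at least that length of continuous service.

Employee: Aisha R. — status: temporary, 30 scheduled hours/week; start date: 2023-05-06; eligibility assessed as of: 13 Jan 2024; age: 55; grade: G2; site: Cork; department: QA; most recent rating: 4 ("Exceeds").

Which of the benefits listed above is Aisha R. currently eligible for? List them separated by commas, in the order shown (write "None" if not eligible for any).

None

Service from 2023-05-06 to 13 Jan 2024: 252 days.
AD&D Coverage — status temporary ✓; service 252 days ≥ 12 weeks (≈84 days) ✓; dept QA ✗ → not eligible.
Childcare Subsidy — status temporary ✗ (requires full-time or part-time) → not eligible.
Sabbatical Program — status temporary ✗ (requires full-time or part-time) → not eligible.
Supplemental Life Insurance — status temporary ✗ (excluded) → not eligible.
Pension Scheme — status temporary ✓; service 252 days ≥ 180 days ✓; site Cork ✗ (not Denver, Lyon, or Richmond) → not eligible.
Wellness Stipend — status temporary ✗ (requires seasonal) → not eligible.
Parking Benefit — service 252 days ≥ 4 weeks (≈28 days) ✓; 30 hrs/wk < 35 ✗ → not eligible.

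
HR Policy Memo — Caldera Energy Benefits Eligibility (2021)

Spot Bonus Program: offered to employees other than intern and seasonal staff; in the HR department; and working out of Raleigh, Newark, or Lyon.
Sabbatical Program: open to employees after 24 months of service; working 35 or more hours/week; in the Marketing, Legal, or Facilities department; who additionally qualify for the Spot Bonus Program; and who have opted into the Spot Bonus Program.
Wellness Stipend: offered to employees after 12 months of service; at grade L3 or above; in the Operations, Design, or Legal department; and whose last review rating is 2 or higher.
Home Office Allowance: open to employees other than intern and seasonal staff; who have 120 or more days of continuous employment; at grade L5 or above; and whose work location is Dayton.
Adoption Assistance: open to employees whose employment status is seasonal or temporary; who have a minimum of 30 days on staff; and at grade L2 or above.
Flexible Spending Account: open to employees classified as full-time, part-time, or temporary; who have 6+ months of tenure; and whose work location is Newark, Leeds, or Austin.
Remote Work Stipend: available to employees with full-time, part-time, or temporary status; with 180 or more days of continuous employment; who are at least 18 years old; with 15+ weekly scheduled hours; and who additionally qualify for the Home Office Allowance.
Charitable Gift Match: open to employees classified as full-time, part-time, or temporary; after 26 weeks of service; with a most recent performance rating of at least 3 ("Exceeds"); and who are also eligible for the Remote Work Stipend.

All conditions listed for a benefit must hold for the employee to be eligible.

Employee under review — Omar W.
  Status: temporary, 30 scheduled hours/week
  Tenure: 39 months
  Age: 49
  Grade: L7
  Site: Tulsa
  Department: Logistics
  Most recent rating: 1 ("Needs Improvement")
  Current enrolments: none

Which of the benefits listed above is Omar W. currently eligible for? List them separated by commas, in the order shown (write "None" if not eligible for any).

Adoption Assistance

Spot Bonus Program — status temporary ✓ (not excluded); dept Logistics ✗ → not eligible.
Sabbatical Program — service 39 months ≥ 24 months ✓; 30 hrs/wk < 35 ✗ → not eligible.
Wellness Stipend — service 39 months ≥ 12 months ✓; grade L7 ≥ L3 ✓; dept Logistics ✗ → not eligible.
Home Office Allowance — status temporary ✓ (not excluded); service 39 months ≥ 120 days ✓; grade L7 ≥ L5 ✓; site Tulsa ✗ (not Dayton) → not eligible.
Adoption Assistance — status temporary ✓; service 39 months ≥ 30 days ✓; grade L7 ≥ L2 ✓ → eligible.
Flexible Spending Account — status temporary ✓; service 39 months ≥ 6 months ✓; site Tulsa ✗ (not Newark, Leeds, or Austin) → not eligible.
Remote Work Stipend — status temporary ✓; service 39 months ≥ 180 days ✓; age 49 ≥ 18 ✓; 30 hrs/wk ≥ 15 ✓; not eligible for Home Office Allowance ✗ → not eligible.
Charitable Gift Match — status temporary ✓; service 39 months ≥ 26 weeks (≈182 days) ✓; rating 1 < 3 ✗ → not eligible.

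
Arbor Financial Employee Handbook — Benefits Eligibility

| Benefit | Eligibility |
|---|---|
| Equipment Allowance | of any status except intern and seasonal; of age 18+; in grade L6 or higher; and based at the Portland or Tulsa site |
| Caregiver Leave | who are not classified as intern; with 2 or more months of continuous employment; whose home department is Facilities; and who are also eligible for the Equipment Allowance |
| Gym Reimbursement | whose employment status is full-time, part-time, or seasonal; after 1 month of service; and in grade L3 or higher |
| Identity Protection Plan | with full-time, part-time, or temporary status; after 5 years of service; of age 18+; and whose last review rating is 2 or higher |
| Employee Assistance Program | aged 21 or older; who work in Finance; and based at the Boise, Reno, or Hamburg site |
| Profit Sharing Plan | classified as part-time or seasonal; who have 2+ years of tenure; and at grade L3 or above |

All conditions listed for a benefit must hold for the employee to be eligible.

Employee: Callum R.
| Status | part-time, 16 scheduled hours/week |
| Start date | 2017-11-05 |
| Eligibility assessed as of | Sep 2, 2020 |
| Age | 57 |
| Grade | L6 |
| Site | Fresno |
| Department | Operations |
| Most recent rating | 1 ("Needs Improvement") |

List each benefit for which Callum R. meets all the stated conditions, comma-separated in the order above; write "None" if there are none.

Gym Reimbursement, Profit Sharing Plan

Service from 2017-11-05 to Sep 2, 2020: 1032 days.
Equipment Allowance — status part-time ✓ (not excluded); age 57 ≥ 18 ✓; grade L6 ≥ L6 ✓; site Fresno ✗ (not Portland or Tulsa) → not eligible.
Caregiver Leave — status part-time ✓ (not excluded); service 1032 days ≥ 2 months (≈60 days) ✓; dept Operations ✗ → not eligible.
Gym Reimbursement — status part-time ✓; service 1032 days ≥ 1 month (≈30 days) ✓; grade L6 ≥ L3 ✓ → eligible.
Identity Protection Plan — status part-time ✓; service 1032 days < 5 years (≈1825 days) ✗ → not eligible.
Employee Assistance Program — age 57 ≥ 21 ✓; dept Operations ✗ → not eligible.
Profit Sharing Plan — status part-time ✓; service 1032 days ≥ 2 years (≈730 days) ✓; grade L6 ≥ L3 ✓ → eligible.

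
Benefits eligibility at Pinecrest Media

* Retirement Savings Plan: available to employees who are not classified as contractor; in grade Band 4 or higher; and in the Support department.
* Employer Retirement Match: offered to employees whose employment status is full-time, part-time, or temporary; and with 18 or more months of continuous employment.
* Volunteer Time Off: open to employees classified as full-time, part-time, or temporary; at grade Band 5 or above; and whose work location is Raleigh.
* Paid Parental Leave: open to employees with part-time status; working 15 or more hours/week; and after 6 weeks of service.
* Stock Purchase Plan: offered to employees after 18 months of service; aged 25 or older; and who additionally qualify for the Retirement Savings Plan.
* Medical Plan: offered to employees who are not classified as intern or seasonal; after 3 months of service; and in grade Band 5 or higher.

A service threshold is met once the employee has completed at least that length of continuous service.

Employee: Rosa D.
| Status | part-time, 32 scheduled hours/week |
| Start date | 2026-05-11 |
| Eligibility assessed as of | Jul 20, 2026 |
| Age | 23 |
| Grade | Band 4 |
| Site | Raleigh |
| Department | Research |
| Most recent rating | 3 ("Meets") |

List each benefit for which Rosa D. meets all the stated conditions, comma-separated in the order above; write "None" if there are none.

Paid Parental Leave

Service from 2026-05-11 to Jul 20, 2026: 70 days.
Retirement Savings Plan — status part-time ✓ (not excluded); grade Band 4 ≥ Band 4 ✓; dept Research ✗ → not eligible.
Employer Retirement Match — status part-time ✓; service 70 days < 18 months (≈540 days) ✗ → not eligible.
Volunteer Time Off — status part-time ✓; grade Band 4 < Band 5 ✗ → not eligible.
Paid Parental Leave — status part-time ✓; 32 hrs/wk ≥ 15 ✓; service 70 days ≥ 6 weeks (≈42 days) ✓ → eligible.
Stock Purchase Plan — service 70 days < 18 months (≈540 days) ✗ → not eligible.
Medical Plan — status part-time ✓ (not excluded); service 70 days < 3 months (≈90 days) ✗ → not eligible.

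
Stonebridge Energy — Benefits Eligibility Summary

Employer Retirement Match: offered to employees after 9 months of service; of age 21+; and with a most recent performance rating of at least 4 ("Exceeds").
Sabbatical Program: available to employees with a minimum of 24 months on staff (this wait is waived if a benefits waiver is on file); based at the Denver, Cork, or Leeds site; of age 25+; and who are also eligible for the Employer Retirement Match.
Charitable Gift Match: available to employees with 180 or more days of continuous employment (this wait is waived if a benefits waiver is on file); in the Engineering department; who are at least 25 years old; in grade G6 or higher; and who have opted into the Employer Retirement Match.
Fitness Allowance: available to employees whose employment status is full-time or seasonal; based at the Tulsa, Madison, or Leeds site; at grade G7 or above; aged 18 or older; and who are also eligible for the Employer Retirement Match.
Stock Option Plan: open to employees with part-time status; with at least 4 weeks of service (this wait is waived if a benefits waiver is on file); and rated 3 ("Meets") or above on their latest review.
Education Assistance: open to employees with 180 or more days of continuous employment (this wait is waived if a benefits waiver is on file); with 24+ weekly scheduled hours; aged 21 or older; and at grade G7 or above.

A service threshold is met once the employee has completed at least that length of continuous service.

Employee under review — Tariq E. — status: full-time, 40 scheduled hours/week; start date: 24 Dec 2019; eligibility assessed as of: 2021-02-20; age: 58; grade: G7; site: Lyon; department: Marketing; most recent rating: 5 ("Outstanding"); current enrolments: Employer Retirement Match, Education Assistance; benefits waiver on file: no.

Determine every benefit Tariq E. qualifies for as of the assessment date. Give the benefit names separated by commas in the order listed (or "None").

Service from 24 Dec 2019 to 2021-02-20: 424 days.
Employer Retirement Match — service 424 days ≥ 9 months (≈270 days) ✓; age 58 ≥ 21 ✓; rating 5 ≥ 4 ✓ → eligible.
Sabbatical Program — no waiver, service 424 days < 24 months (≈720 days) ✗ → not eligible.
Charitable Gift Match — no waiver, service 424 days ≥ 180 days ✓; dept Marketing ✗ → not eligible.
Fitness Allowance — status full-time ✓; site Lyon ✗ (not Tulsa, Madison, or Leeds) → not eligible.
Stock Option Plan — status full-time ✗ (requires part-time) → not eligible.
Education Assistance — no waiver, service 424 days ≥ 180 days ✓; 40 hrs/wk ≥ 24 ✓; age 58 ≥ 21 ✓; grade G7 ≥ G7 ✓ → eligible.

Employer Retirement Match, Education Assistance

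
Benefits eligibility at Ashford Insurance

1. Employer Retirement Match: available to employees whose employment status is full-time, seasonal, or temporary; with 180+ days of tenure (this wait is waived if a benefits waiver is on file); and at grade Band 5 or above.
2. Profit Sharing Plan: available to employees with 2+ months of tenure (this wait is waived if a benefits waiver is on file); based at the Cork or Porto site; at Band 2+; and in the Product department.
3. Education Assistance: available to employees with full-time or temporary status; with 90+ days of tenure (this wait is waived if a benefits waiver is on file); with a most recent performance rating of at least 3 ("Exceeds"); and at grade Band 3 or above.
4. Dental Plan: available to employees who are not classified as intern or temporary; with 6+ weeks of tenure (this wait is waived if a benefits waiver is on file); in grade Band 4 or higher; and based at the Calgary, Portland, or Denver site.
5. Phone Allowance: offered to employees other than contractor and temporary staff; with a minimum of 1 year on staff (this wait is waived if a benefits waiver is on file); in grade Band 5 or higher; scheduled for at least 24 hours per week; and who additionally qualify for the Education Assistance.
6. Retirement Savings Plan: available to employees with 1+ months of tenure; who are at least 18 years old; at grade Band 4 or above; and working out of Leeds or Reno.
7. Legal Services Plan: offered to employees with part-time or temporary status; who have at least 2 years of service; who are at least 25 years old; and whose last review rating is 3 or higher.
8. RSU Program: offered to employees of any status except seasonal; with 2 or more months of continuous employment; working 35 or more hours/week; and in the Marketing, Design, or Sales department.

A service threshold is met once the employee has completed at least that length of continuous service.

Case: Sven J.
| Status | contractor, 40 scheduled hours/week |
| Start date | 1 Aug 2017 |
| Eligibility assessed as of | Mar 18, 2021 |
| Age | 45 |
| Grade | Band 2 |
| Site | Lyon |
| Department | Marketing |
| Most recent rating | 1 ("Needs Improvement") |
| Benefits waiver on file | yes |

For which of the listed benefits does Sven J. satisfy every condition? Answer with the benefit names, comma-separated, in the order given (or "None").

Service from 1 Aug 2017 to Mar 18, 2021: 1325 days.
Employer Retirement Match — status contractor ✗ (requires full-time, seasonal, or temporary) → not eligible.
Profit Sharing Plan — benefits waiver on file ✓; site Lyon ✗ (not Cork or Porto) → not eligible.
Education Assistance — status contractor ✗ (requires full-time or temporary) → not eligible.
Dental Plan — status contractor ✓ (not excluded); benefits waiver on file ✓; grade Band 2 < Band 4 ✗ → not eligible.
Phone Allowance — status contractor ✗ (excluded) → not eligible.
Retirement Savings Plan — service 1325 days ≥ 1 month (≈30 days) ✓; age 45 ≥ 18 ✓; grade Band 2 < Band 4 ✗ → not eligible.
Legal Services Plan — status contractor ✗ (requires part-time or temporary) → not eligible.
RSU Program — status contractor ✓ (not excluded); service 1325 days ≥ 2 months (≈60 days) ✓; 40 hrs/wk ≥ 35 ✓; dept Marketing ✓ → eligible.

RSU Program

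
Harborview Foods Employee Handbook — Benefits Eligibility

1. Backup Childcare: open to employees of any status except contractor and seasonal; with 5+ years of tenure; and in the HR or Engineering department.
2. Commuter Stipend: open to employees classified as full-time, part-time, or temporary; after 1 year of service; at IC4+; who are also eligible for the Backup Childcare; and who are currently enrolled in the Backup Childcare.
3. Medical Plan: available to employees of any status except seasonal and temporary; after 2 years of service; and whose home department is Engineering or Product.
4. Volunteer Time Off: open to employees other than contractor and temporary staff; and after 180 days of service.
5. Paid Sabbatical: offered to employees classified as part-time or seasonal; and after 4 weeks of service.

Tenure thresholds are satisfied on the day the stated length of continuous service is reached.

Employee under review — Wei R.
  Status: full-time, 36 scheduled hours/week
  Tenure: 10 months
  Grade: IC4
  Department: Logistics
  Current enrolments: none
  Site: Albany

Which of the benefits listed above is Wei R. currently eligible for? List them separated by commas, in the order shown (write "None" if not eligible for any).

Volunteer Time Off

Backup Childcare — status full-time ✓ (not excluded); service 10 months < 5 years (≈1825 days) ✗ → not eligible.
Commuter Stipend — status full-time ✓; service 10 months < 1 year (≈365 days) ✗ → not eligible.
Medical Plan — status full-time ✓ (not excluded); service 10 months < 2 years (≈730 days) ✗ → not eligible.
Volunteer Time Off — status full-time ✓ (not excluded); service 10 months ≥ 180 days ✓ → eligible.
Paid Sabbatical — status full-time ✗ (requires part-time or seasonal) → not eligible.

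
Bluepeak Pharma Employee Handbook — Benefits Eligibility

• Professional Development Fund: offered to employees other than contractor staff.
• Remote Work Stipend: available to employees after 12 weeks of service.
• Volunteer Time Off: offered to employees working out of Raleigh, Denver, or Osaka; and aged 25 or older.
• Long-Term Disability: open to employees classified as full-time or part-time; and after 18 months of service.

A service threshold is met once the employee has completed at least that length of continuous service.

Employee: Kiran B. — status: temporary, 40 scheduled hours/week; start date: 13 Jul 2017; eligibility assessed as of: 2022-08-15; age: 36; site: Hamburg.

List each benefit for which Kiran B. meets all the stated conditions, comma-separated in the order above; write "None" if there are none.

Professional Development Fund, Remote Work Stipend

Service from 13 Jul 2017 to 2022-08-15: 1859 days.
Professional Development Fund — status temporary ✓ (not excluded) → eligible.
Remote Work Stipend — service 1859 days ≥ 12 weeks (≈84 days) ✓ → eligible.
Volunteer Time Off — site Hamburg ✗ (not Raleigh, Denver, or Osaka) → not eligible.
Long-Term Disability — status temporary ✗ (requires full-time or part-time) → not eligible.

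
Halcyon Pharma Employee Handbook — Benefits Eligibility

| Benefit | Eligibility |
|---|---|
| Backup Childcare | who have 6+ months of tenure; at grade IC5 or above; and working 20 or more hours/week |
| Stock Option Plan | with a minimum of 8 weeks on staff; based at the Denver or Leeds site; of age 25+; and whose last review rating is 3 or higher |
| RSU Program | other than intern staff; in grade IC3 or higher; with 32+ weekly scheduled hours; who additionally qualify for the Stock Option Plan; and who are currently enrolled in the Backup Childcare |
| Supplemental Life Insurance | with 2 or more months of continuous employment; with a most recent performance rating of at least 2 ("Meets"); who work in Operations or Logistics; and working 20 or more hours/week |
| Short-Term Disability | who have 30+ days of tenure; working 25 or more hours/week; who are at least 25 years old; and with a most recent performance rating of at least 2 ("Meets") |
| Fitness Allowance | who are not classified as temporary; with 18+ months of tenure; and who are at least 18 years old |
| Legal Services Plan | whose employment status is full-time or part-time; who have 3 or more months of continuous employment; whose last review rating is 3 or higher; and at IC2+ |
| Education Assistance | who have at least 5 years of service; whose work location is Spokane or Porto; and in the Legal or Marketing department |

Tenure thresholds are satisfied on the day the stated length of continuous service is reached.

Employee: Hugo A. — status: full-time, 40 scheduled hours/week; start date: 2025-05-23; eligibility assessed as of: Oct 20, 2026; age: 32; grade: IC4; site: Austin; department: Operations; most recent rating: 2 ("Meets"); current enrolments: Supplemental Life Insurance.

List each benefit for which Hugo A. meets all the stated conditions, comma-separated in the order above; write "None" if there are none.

Service from 2025-05-23 to Oct 20, 2026: 515 days.
Backup Childcare — service 515 days ≥ 6 months (≈180 days) ✓; grade IC4 < IC5 ✗ → not eligible.
Stock Option Plan — service 515 days ≥ 8 weeks (≈56 days) ✓; site Austin ✗ (not Denver or Leeds) → not eligible.
RSU Program — status full-time ✓ (not excluded); grade IC4 ≥ IC3 ✓; 40 hrs/wk ≥ 32 ✓; not eligible for Stock Option Plan ✗ → not eligible.
Supplemental Life Insurance — service 515 days ≥ 2 months (≈60 days) ✓; rating 2 ≥ 2 ✓; dept Operations ✓; 40 hrs/wk ≥ 20 ✓ → eligible.
Short-Term Disability — service 515 days ≥ 30 days ✓; 40 hrs/wk ≥ 25 ✓; age 32 ≥ 25 ✓; rating 2 ≥ 2 ✓ → eligible.
Fitness Allowance — status full-time ✓ (not excluded); service 515 days < 18 months (≈540 days) ✗ → not eligible.
Legal Services Plan — status full-time ✓; service 515 days ≥ 3 months (≈90 days) ✓; rating 2 < 3 ✗ → not eligible.
Education Assistance — service 515 days < 5 years (≈1825 days) ✗ → not eligible.

Supplemental Life Insurance, Short-Term Disability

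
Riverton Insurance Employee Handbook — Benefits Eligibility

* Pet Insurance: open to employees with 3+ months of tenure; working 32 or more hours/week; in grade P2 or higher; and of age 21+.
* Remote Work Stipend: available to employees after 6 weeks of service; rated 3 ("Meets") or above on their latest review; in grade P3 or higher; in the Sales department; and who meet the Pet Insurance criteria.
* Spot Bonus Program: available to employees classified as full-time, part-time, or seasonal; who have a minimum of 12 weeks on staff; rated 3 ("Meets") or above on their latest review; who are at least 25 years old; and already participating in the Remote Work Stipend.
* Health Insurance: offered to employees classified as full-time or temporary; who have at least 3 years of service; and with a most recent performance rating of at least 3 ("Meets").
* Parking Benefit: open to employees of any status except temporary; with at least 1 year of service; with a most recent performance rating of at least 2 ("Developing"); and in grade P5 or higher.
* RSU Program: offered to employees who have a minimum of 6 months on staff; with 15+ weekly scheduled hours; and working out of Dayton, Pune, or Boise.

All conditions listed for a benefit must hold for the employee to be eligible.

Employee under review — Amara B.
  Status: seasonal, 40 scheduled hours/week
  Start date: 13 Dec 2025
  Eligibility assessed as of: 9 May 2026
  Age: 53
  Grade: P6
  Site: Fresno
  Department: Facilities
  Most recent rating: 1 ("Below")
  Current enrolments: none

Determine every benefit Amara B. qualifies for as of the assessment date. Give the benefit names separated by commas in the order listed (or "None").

Pet Insurance

Service from 13 Dec 2025 to 9 May 2026: 147 days.
Pet Insurance — service 147 days ≥ 3 months (≈90 days) ✓; 40 hrs/wk ≥ 32 ✓; grade P6 ≥ P2 ✓; age 53 ≥ 21 ✓ → eligible.
Remote Work Stipend — service 147 days ≥ 6 weeks (≈42 days) ✓; rating 1 < 3 ✗ → not eligible.
Spot Bonus Program — status seasonal ✓; service 147 days ≥ 12 weeks (≈84 days) ✓; rating 1 < 3 ✗ → not eligible.
Health Insurance — status seasonal ✗ (requires full-time or temporary) → not eligible.
Parking Benefit — status seasonal ✓ (not excluded); service 147 days < 1 year (≈365 days) ✗ → not eligible.
RSU Program — service 147 days < 6 months (≈180 days) ✗ → not eligible.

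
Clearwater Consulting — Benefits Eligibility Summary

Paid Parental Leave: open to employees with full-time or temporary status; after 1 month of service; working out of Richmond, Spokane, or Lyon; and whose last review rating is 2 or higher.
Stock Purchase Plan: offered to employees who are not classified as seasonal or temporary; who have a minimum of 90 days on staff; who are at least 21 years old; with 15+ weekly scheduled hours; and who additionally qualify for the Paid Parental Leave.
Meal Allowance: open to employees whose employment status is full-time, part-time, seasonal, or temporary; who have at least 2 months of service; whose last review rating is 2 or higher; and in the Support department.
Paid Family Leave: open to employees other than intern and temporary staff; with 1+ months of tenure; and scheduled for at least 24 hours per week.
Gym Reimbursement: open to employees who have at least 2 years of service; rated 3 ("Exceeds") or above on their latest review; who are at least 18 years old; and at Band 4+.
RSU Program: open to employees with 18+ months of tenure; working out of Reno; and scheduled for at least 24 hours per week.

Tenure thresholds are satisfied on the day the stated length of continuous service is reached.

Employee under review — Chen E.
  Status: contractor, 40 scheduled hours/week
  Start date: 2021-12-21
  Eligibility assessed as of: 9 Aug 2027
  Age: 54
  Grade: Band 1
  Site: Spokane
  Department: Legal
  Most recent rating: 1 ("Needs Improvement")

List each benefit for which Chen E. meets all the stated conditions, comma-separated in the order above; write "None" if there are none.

Paid Family Leave

Service from 2021-12-21 to 9 Aug 2027: 2057 days.
Paid Parental Leave — status contractor ✗ (requires full-time or temporary) → not eligible.
Stock Purchase Plan — status contractor ✓ (not excluded); service 2057 days ≥ 90 days ✓; age 54 ≥ 21 ✓; 40 hrs/wk ≥ 15 ✓; not eligible for Paid Parental Leave ✗ → not eligible.
Meal Allowance — status contractor ✗ (requires full-time, part-time, seasonal, or temporary) → not eligible.
Paid Family Leave — status contractor ✓ (not excluded); service 2057 days ≥ 1 month (≈30 days) ✓; 40 hrs/wk ≥ 24 ✓ → eligible.
Gym Reimbursement — service 2057 days ≥ 2 years (≈730 days) ✓; rating 1 < 3 ✗ → not eligible.
RSU Program — service 2057 days ≥ 18 months (≈540 days) ✓; site Spokane ✗ (not Reno) → not eligible.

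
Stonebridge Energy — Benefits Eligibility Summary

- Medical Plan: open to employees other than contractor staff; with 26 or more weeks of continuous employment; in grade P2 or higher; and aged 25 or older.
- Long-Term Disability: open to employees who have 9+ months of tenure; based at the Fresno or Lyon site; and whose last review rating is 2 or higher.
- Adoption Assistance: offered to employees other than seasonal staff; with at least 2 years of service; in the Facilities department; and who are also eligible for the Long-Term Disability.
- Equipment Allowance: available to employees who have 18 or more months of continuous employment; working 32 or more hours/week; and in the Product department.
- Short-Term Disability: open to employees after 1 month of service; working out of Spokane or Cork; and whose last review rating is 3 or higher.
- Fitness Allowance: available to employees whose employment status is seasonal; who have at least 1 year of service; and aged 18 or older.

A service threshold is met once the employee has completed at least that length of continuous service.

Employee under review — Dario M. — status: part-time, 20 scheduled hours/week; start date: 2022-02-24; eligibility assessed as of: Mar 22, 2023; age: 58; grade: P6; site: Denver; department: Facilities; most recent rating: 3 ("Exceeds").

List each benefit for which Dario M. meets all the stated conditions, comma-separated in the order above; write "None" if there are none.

Medical Plan

Service from 2022-02-24 to Mar 22, 2023: 391 days.
Medical Plan — status part-time ✓ (not excluded); service 391 days ≥ 26 weeks (≈182 days) ✓; grade P6 ≥ P2 ✓; age 58 ≥ 25 ✓ → eligible.
Long-Term Disability — service 391 days ≥ 9 months (≈270 days) ✓; site Denver ✗ (not Fresno or Lyon) → not eligible.
Adoption Assistance — status part-time ✓ (not excluded); service 391 days < 2 years (≈730 days) ✗ → not eligible.
Equipment Allowance — service 391 days < 18 months (≈540 days) ✗ → not eligible.
Short-Term Disability — service 391 days ≥ 1 month (≈30 days) ✓; site Denver ✗ (not Spokane or Cork) → not eligible.
Fitness Allowance — status part-time ✗ (requires seasonal) → not eligible.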